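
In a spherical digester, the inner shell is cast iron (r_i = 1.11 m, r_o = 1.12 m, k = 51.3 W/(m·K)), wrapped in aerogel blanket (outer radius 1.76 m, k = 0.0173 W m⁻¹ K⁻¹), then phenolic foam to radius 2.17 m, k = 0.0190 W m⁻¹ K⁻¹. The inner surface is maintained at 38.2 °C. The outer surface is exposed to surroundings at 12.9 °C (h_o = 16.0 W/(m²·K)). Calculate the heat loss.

Q = 13.0 W

Resistance network (inner→outer):
  R_cast iron = (1/1.11 − 1/1.12)/(4πk) = 0.008044/(4π·51.3) = 1.248×10^-5 K/W
  R_aerogel blanket = (1/1.12 − 1/1.76)/(4πk) = 0.3247/(4π·0.0173) = 1.493 K/W
  R_phenolic foam = (1/1.76 − 1/2.17)/(4πk) = 0.1074/(4π·0.0190) = 0.4496 K/W
  R_conv,out = 1/(4πr²h) = 1/(4π·2.17²·16.0) = 0.001056 K/W
ΣR = 1.248×10^-5 + 1.493 + 0.4496 + 0.001056 = 1.944 K/W
Q = ΔT/ΣR = (38.2 °C − 12.9 °C)/1.944 = 13.0 W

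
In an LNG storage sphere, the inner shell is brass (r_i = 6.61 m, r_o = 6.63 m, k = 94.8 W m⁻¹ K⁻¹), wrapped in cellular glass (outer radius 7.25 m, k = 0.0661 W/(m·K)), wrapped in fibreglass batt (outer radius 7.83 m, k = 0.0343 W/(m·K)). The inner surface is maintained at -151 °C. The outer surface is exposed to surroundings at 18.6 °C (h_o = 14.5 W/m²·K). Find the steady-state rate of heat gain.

Q = 4310 W

Resistance network (inner→outer):
  R_brass = (1/6.61 − 1/6.63)/(4πk) = 4.564×10^-4/(4π·94.8) = 3.831×10^-7 K/W
  R_cellular glass = (1/6.63 − 1/7.25)/(4πk) = 0.01290/(4π·0.0661) = 0.01553 K/W
  R_fibreglass batt = (1/7.25 − 1/7.83)/(4πk) = 0.01022/(4π·0.0343) = 0.02370 K/W
  R_conv,out = 1/(4πr²h) = 1/(4π·7.83²·14.5) = 8.952×10^-5 K/W
ΣR = 3.831×10^-7 + 0.01553 + 0.02370 + 8.952×10^-5 = 0.03932 K/W
Q = ΔT/ΣR = (-151 °C − 18.6 °C)/0.03932 = -4310 W
(Negative Q ⇒ heat flows inward; heat gain = 4310 W.)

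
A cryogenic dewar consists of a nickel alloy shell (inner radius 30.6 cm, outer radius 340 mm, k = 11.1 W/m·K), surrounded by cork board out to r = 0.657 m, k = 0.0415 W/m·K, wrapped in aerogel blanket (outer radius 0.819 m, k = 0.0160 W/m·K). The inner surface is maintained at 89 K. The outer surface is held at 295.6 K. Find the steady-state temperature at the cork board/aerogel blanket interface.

Resistance network (inner→outer):
  R_nickel alloy = (1/0.306 − 1/0.340)/(4πk) = 0.3268/(4π·11.1) = 0.002343 K/W
  R_cork board = (1/0.340 − 1/0.657)/(4πk) = 1.419/(4π·0.0415) = 2.721 K/W
  R_aerogel blanket = (1/0.657 − 1/0.819)/(4πk) = 0.3011/(4π·0.0160) = 1.497 K/W
ΣR = 0.002343 + 2.721 + 1.497 = 4.220 K/W
Q = ΔT/ΣR = (89 K − 295.6 K)/4.220 = -48.96 W
From the inner boundary to the cork board/aerogel blanket interface, ΣR_partial = 2.723 K/W.
T_interface = T_in − Q·ΣR_partial = 89 K − (-48.96)(2.723) = 222.3 K

T = 222.3 K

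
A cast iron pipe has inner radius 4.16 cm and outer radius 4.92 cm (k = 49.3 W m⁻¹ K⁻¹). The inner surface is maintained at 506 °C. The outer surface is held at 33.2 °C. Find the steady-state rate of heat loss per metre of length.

Q' = 8.73×10^5 W/m

Q' = 2πk·ΔT/ln(r₂/r₁) = 2π × 49.3 × 472.8 / ln(0.0492/0.0416) = 8.73×10^5 W/m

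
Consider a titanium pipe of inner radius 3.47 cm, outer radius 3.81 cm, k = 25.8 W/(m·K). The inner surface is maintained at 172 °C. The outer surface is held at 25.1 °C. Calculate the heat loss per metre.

Q' = 2πk·ΔT/ln(r₂/r₁) = 2π × 25.8 × 146.9 / ln(0.0381/0.0347) = 2.55×10^5 W/m

Q' = 2.55×10^5 W/m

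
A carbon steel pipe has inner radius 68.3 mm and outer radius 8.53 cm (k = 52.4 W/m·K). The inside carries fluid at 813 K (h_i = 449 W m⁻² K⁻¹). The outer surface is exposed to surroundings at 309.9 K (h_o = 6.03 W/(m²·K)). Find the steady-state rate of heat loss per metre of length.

Q' = 1600 W/m

Series thermal resistances, inner to outer:
  R'_conv,in = 1/(2πr h) = 1/(2π·0.0683·449) = 0.005190 m·K/W
  R'_carbon steel = ln(0.0853/0.0683)/(2πk) = 0.2223/(2π·52.4) = 6.751×10^-4 m·K/W
  R'_conv,out = 1/(2πr h) = 1/(2π·0.0853·6.03) = 0.3094 m·K/W
ΣR = 0.005190 + 6.751×10^-4 + 0.3094 = 0.3153 m·K/W
Q' = ΔT/ΣR = (813 K − 309.9 K)/0.3153 = 1600 W/m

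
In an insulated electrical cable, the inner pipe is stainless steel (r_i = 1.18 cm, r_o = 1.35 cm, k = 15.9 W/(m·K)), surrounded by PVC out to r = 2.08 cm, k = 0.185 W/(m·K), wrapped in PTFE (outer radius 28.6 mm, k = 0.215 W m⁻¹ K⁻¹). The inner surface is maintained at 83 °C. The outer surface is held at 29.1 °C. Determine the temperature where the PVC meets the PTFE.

T = 50.0 °C

Series thermal resistances, inner to outer:
  R'_stainless steel = ln(0.0135/0.0118)/(2πk) = 0.1346/(2π·15.9) = 0.001347 m·K/W
  R'_PVC = ln(0.0208/0.0135)/(2πk) = 0.4323/(2π·0.185) = 0.3719 m·K/W
  R'_PTFE = ln(0.0286/0.0208)/(2πk) = 0.3185/(2π·0.215) = 0.2357 m·K/W
ΣR = 0.001347 + 0.3719 + 0.2357 = 0.6089 m·K/W
Q' = ΔT/ΣR = (83 °C − 29.1 °C)/0.6089 = 88.52 W/m
From the inner boundary to the PVC/PTFE interface, ΣR_partial = 0.3732 m·K/W.
T_interface = T_in − Q'·ΣR_partial = 83 °C − (88.52)(0.3732) = 50.0 °C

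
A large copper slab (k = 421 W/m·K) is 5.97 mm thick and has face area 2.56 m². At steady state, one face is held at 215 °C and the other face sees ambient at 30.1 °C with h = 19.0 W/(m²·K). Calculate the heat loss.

Q = 8.99 kW

Series thermal resistances, inner to outer:
  R_copper = L/(kA) = 0.00597/(421·2.56) = 5.539×10^-6 K/W
  R_conv,out = 1/(hA) = 1/(19.0·2.56) = 0.02056 K/W
ΣR = 5.539×10^-6 + 0.02056 = 0.02057 K/W
Q = ΔT/ΣR = (215 °C − 30.1 °C)/0.02057 = 8990 W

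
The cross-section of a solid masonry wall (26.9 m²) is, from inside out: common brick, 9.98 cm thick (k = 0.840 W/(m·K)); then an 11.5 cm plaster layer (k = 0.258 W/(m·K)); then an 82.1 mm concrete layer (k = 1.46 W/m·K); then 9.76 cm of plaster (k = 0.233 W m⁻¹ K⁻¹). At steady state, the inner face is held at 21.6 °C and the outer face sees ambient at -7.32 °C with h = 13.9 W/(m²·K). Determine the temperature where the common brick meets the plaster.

Resistance network (inner→outer):
  R_common brick = L/(kA) = 0.0998/(0.840·26.9) = 0.004417 K/W
  R_plaster = L/(kA) = 0.115/(0.258·26.9) = 0.01657 K/W
  R_concrete = L/(kA) = 0.0821/(1.46·26.9) = 0.002090 K/W
  R_plaster = L/(kA) = 0.0976/(0.233·26.9) = 0.01557 K/W
  R_conv,out = 1/(hA) = 1/(13.9·26.9) = 0.002674 K/W
ΣR = 0.004417 + 0.01657 + 0.002090 + 0.01557 + 0.002674 = 0.04132 K/W
Q = ΔT/ΣR = (21.6 °C − -7.32 °C)/0.04132 = 699.9 W
From the inner boundary to the common brick/plaster interface, ΣR_partial = 0.004417 K/W.
T_interface = T_in − Q·ΣR_partial = 21.6 °C − (699.9)(0.004417) = 18.5 °C

T = 18.5 °C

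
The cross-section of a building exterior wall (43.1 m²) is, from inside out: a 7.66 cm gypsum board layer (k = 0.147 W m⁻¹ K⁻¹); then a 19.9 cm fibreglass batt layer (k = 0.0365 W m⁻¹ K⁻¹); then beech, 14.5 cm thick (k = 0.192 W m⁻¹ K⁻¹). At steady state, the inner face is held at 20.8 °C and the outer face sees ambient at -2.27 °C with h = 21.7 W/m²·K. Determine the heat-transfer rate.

Resistance network (inner→outer):
  R_gypsum board = L/(kA) = 0.0766/(0.147·43.1) = 0.01209 K/W
  R_fibreglass batt = L/(kA) = 0.199/(0.0365·43.1) = 0.1265 K/W
  R_beech = L/(kA) = 0.145/(0.192·43.1) = 0.01752 K/W
  R_conv,out = 1/(hA) = 1/(21.7·43.1) = 0.001069 K/W
ΣR = 0.01209 + 0.1265 + 0.01752 + 0.001069 = 0.1572 K/W
Q = ΔT/ΣR = (20.8 °C − -2.27 °C)/0.1572 = 147 W

Q = 147 W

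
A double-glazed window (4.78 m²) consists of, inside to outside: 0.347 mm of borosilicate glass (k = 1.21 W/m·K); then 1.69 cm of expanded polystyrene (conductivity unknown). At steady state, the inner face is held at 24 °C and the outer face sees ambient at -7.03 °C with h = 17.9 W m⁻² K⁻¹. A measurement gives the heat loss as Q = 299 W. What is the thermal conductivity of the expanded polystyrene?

ΣR = ΔT/Q = |24 − -7.03|/299 = 0.1038 K/W
Known resistances:
  R_borosilicate glass = L/(kA) = 3.47×10^-4/(1.21·4.78) = 6.000×10^-5 K/W
  R_conv,out = 1/(hA) = 1/(17.9·4.78) = 0.01169 K/W
R_expanded polystyrene = ΣR − ΣR_known = 0.1038 − 0.01175 = 0.09205 K/W
L/(kA) = 0.09205 ⇒ k = 0.0169/(0.09205·4.78) = 0.0384 W/m·K

k = 0.0384 W/m·K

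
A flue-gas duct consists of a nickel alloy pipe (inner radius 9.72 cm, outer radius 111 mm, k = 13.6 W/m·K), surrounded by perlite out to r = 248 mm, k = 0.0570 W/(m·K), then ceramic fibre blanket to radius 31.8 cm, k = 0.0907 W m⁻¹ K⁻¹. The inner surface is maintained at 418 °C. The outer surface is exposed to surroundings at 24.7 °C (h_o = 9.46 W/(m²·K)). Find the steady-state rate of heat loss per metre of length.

Q' = 144 W/m

Resistance network (inner→outer):
  R'_nickel alloy = ln(0.111/0.0972)/(2πk) = 0.1328/(2π·13.6) = 0.001554 m·K/W
  R'_perlite = ln(0.248/0.111)/(2πk) = 0.8039/(2π·0.0570) = 2.245 m·K/W
  R'_ceramic fibre blanket = ln(0.318/0.248)/(2πk) = 0.2486/(2π·0.0907) = 0.4363 m·K/W
  R'_conv,out = 1/(2πr h) = 1/(2π·0.318·9.46) = 0.05291 m·K/W
ΣR = 0.001554 + 2.245 + 0.4363 + 0.05291 = 2.736 m·K/W
Q' = ΔT/ΣR = (418 °C − 24.7 °C)/2.736 = 144 W/m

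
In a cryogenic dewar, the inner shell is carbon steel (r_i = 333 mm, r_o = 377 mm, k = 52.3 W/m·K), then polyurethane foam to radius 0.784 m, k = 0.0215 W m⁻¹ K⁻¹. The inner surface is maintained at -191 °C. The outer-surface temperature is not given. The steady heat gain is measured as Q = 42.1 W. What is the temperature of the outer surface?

Series resistances:
  R_carbon steel = (1/0.333 − 1/0.377)/(4πk) = 0.3505/(4π·52.3) = 5.333×10^-4 K/W
  R_polyurethane foam = (1/0.377 − 1/0.784)/(4πk) = 1.377/(4π·0.0215) = 5.097 K/W
ΣR = 5.097 K/W
ΔT = Q·ΣR = 42.1 × 5.097 = 214.6 K
Heat flows inward, so T_out = T_in + ΔT = -191 + 214.6 = 23.6 °C

T_out = 23.6 °C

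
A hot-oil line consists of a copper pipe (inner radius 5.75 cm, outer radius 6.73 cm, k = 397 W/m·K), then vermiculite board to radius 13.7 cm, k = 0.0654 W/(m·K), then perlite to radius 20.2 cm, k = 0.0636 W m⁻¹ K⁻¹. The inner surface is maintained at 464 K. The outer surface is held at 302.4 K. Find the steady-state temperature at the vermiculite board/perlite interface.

T = 360.5 K

Series thermal resistances, inner to outer:
  R'_copper = ln(0.0673/0.0575)/(2πk) = 0.1574/(2π·397) = 6.309×10^-5 m·K/W
  R'_vermiculite board = ln(0.137/0.0673)/(2πk) = 0.7108/(2π·0.0654) = 1.730 m·K/W
  R'_perlite = ln(0.202/0.137)/(2πk) = 0.3883/(2π·0.0636) = 0.9717 m·K/W
ΣR = 6.309×10^-5 + 1.730 + 0.9717 = 2.702 m·K/W
Q' = ΔT/ΣR = (464 K − 302.4 K)/2.702 = 59.81 W/m
From the inner boundary to the vermiculite board/perlite interface, ΣR_partial = 1.730 m·K/W.
T_interface = T_in − Q'·ΣR_partial = 464 K − (59.81)(1.730) = 360.5 K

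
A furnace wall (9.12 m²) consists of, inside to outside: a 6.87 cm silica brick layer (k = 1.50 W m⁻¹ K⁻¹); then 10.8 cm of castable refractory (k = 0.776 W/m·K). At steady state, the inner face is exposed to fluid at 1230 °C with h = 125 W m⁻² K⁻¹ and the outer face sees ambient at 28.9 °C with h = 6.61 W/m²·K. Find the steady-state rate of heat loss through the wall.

Resistance network (inner→outer):
  R_conv,in = 1/(hA) = 1/(125·9.12) = 8.772×10^-4 K/W
  R_silica brick = L/(kA) = 0.0687/(1.50·9.12) = 0.005022 K/W
  R_castable refractory = L/(kA) = 0.108/(0.776·9.12) = 0.01526 K/W
  R_conv,out = 1/(hA) = 1/(6.61·9.12) = 0.01659 K/W
ΣR = 8.772×10^-4 + 0.005022 + 0.01526 + 0.01659 = 0.03775 K/W
Q = ΔT/ΣR = (1230 °C − 28.9 °C)/0.03775 = 31800 W

Q = 31800 W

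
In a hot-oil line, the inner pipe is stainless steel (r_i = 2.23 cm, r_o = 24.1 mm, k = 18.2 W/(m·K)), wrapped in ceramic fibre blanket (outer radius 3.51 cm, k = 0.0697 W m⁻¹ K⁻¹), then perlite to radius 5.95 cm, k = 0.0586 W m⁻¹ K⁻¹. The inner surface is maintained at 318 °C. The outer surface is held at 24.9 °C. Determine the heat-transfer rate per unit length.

Q' = 128 W/m

Resistance network (inner→outer):
  R'_stainless steel = ln(0.0241/0.0223)/(2πk) = 0.07763/(2π·18.2) = 6.788×10^-4 m·K/W
  R'_ceramic fibre blanket = ln(0.0351/0.0241)/(2πk) = 0.3760/(2π·0.0697) = 0.8585 m·K/W
  R'_perlite = ln(0.0595/0.0351)/(2πk) = 0.5278/(2π·0.0586) = 1.433 m·K/W
ΣR = 6.788×10^-4 + 0.8585 + 1.433 = 2.292 m·K/W
Q' = ΔT/ΣR = (318 °C − 24.9 °C)/2.292 = 128 W/m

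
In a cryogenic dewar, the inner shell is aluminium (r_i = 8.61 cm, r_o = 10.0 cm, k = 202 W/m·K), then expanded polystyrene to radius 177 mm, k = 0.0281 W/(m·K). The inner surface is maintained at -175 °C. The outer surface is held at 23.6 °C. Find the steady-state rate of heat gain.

Resistance network (inner→outer):
  R_aluminium = (1/0.0861 − 1/0.100)/(4πk) = 1.614/(4π·202) = 6.360×10^-4 K/W
  R_expanded polystyrene = (1/0.100 − 1/0.177)/(4πk) = 4.350/(4π·0.0281) = 12.32 K/W
ΣR = 6.360×10^-4 + 12.32 = 12.32 K/W
Q = ΔT/ΣR = (-175 °C − 23.6 °C)/12.32 = -16.1 W
(Negative Q ⇒ heat flows inward; heat gain = 16.1 W.)

Q = 16.1 W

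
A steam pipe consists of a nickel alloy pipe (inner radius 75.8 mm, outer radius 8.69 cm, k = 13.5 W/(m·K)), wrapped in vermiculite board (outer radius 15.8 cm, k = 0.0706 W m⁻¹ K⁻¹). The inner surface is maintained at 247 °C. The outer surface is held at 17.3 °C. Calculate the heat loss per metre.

Series thermal resistances, inner to outer:
  R'_nickel alloy = ln(0.0869/0.0758)/(2πk) = 0.1367/(2π·13.5) = 0.001611 m·K/W
  R'_vermiculite board = ln(0.158/0.0869)/(2πk) = 0.5978/(2π·0.0706) = 1.348 m·K/W
ΣR = 0.001611 + 1.348 = 1.350 m·K/W
Q' = ΔT/ΣR = (247 °C − 17.3 °C)/1.350 = 170 W/m

Q' = 170 W/m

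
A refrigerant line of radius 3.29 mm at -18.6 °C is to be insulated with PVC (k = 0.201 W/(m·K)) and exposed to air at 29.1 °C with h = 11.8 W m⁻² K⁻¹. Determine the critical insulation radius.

r_cr = 1.70 cm

For a cylinder, r_cr = k_ins/h = 0.201/11.8 = 0.0170 m = 1.70 cm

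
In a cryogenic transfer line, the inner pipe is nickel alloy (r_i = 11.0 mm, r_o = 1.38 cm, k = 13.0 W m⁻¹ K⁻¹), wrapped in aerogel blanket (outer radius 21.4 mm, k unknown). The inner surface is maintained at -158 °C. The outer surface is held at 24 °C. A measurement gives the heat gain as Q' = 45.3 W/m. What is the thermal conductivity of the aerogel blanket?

ΣR = ΔT/Q' = |-158 − 24|/45.3 = 4.018 m·K/W
Known resistances:
  R'_nickel alloy = ln(0.0138/0.0110)/(2πk) = 0.2268/(2π·13.0) = 0.002776 m·K/W
R_aerogel blanket = ΣR − ΣR_known = 4.018 − 0.002776 = 4.015 m·K/W
ln(r₂/r₁)/(2πk) = 4.015 ⇒ k = 0.4387/(2π·4.015) = 0.0174 W/m·K

k = 0.0174 W/m·K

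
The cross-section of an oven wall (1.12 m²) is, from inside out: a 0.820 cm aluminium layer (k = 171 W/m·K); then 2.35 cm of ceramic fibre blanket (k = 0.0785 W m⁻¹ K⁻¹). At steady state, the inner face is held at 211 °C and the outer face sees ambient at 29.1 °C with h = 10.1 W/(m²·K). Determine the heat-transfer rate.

Q = 511 W

Resistance network (inner→outer):
  R_aluminium = L/(kA) = 0.00820/(171·1.12) = 4.282×10^-5 K/W
  R_ceramic fibre blanket = L/(kA) = 0.0235/(0.0785·1.12) = 0.2673 K/W
  R_conv,out = 1/(hA) = 1/(10.1·1.12) = 0.08840 K/W
ΣR = 4.282×10^-5 + 0.2673 + 0.08840 = 0.3557 K/W
Q = ΔT/ΣR = (211 °C − 29.1 °C)/0.3557 = 511 W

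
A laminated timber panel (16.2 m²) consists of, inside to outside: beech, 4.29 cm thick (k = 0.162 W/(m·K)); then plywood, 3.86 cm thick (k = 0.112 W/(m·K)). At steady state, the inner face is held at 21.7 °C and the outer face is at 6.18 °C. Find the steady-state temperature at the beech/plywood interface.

T = 15.0 °C

Series thermal resistances, inner to outer:
  R_beech = L/(kA) = 0.0429/(0.162·16.2) = 0.01635 K/W
  R_plywood = L/(kA) = 0.0386/(0.112·16.2) = 0.02127 K/W
ΣR = 0.01635 + 0.02127 = 0.03762 K/W
Q = ΔT/ΣR = (21.7 °C − 6.18 °C)/0.03762 = 412.5 W
From the inner boundary to the beech/plywood interface, ΣR_partial = 0.01635 K/W.
T_interface = T_in − Q·ΣR_partial = 21.7 °C − (412.5)(0.01635) = 15.0 °C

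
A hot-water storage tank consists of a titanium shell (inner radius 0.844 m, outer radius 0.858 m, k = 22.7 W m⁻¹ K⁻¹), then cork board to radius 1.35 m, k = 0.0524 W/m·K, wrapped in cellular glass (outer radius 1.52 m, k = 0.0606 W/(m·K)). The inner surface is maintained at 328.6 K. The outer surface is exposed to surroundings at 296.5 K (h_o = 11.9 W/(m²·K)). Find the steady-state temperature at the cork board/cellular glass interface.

Resistance network (inner→outer):
  R_titanium = (1/0.844 − 1/0.858)/(4πk) = 0.01933/(4π·22.7) = 6.777×10^-5 K/W
  R_cork board = (1/0.858 − 1/1.35)/(4πk) = 0.4248/(4π·0.0524) = 0.6451 K/W
  R_cellular glass = (1/1.35 − 1/1.52)/(4πk) = 0.08285/(4π·0.0606) = 0.1088 K/W
  R_conv,out = 1/(4πr²h) = 1/(4π·1.52²·11.9) = 0.002894 K/W
ΣR = 6.777×10^-5 + 0.6451 + 0.1088 + 0.002894 = 0.7569 K/W
Q = ΔT/ΣR = (328.6 K − 296.5 K)/0.7569 = 42.41 W
From the inner boundary to the cork board/cellular glass interface, ΣR_partial = 0.6452 K/W.
T_interface = T_in − Q·ΣR_partial = 328.6 K − (42.41)(0.6452) = 301.2 K

T = 301.2 K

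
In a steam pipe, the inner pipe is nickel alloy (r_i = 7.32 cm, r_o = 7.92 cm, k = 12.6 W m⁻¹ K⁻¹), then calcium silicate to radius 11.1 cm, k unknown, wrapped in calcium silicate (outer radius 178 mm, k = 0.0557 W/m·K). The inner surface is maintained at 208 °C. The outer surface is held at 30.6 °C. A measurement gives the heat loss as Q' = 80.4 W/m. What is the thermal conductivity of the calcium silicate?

k = 0.0628 W/m·K

ΣR = ΔT/Q' = |208 − 30.6|/80.4 = 2.206 m·K/W
Known resistances:
  R'_nickel alloy = ln(0.0792/0.0732)/(2πk) = 0.07878/(2π·12.6) = 9.951×10^-4 m·K/W
  R'_calcium silicate = ln(0.178/0.111)/(2πk) = 0.4723/(2π·0.0557) = 1.349 m·K/W
R_calcium silicate = ΣR − ΣR_known = 2.206 − 1.350 = 0.8560 m·K/W
ln(r₂/r₁)/(2πk) = 0.8560 ⇒ k = 0.3376/(2π·0.8560) = 0.0628 W/m·K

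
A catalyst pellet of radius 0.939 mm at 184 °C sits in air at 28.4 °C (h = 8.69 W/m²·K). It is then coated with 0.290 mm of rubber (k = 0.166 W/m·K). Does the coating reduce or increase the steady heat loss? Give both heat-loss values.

Critical radius for a sphere: r_cr = 2k/h = 0.0382 m = 3.82 cm.
Outer radius after coating: r₂ = 9.39×10^-4 + 2.90×10^-4 = 0.001229 m.
Since r₁ < r_cr and r₂ ≤ r_cr, the coating moves toward the maximum at r_cr — heat loss rises.
Bare: R = 1/(4πr₁²h) = 10390 K/W; Q = 155.6/10390 = 0.0150 W.
Coated: R = R_cond + R_conv = 6183 K/W; Q = 155.6/6183 = 0.0252 W.

increases: 0.0150 → 0.0252 W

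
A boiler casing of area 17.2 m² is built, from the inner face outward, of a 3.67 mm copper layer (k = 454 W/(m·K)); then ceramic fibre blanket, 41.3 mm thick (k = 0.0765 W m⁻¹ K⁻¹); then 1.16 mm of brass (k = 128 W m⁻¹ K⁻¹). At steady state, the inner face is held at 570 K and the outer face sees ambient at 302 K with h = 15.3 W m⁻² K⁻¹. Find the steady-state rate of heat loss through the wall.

Treat each layer as a resistance in series:
  R_copper = L/(kA) = 0.00367/(454·17.2) = 4.700×10^-7 K/W
  R_ceramic fibre blanket = L/(kA) = 0.0413/(0.0765·17.2) = 0.03139 K/W
  R_brass = L/(kA) = 0.00116/(128·17.2) = 5.269×10^-7 K/W
  R_conv,out = 1/(hA) = 1/(15.3·17.2) = 0.003800 K/W
ΣR = 4.700×10^-7 + 0.03139 + 5.269×10^-7 + 0.003800 = 0.03519 K/W
Q = ΔT/ΣR = (570 K − 302 K)/0.03519 = 7620 W

Q = 7.62 kW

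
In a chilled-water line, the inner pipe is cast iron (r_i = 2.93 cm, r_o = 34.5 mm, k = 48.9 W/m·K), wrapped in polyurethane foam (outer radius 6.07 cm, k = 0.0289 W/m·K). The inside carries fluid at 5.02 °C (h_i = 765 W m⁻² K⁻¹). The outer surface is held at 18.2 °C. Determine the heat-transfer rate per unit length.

Q' = 4.23 W/m

Resistance network (inner→outer):
  R'_conv,in = 1/(2πr h) = 1/(2π·0.0293·765) = 0.007101 m·K/W
  R'_cast iron = ln(0.0345/0.0293)/(2πk) = 0.1634/(2π·48.9) = 5.317×10^-4 m·K/W
  R'_polyurethane foam = ln(0.0607/0.0345)/(2πk) = 0.5650/(2π·0.0289) = 3.111 m·K/W
ΣR = 0.007101 + 5.317×10^-4 + 3.111 = 3.119 m·K/W
Q' = ΔT/ΣR = (5.02 °C − 18.2 °C)/3.119 = -4.23 W/m
(Negative Q' ⇒ heat flows inward; heat gain = 4.23 W/m.)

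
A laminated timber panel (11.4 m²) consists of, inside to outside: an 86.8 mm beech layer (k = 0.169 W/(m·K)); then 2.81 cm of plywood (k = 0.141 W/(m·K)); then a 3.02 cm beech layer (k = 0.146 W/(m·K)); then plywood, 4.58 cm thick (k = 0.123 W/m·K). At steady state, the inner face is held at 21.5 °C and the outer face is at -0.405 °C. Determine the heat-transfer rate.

Series thermal resistances, inner to outer:
  R_beech = L/(kA) = 0.0868/(0.169·11.4) = 0.04505 K/W
  R_plywood = L/(kA) = 0.0281/(0.141·11.4) = 0.01748 K/W
  R_beech = L/(kA) = 0.0302/(0.146·11.4) = 0.01814 K/W
  R_plywood = L/(kA) = 0.0458/(0.123·11.4) = 0.03266 K/W
ΣR = 0.04505 + 0.01748 + 0.01814 + 0.03266 = 0.1133 K/W
Q = ΔT/ΣR = (21.5 °C − -0.405 °C)/0.1133 = 193 W

Q = 193 W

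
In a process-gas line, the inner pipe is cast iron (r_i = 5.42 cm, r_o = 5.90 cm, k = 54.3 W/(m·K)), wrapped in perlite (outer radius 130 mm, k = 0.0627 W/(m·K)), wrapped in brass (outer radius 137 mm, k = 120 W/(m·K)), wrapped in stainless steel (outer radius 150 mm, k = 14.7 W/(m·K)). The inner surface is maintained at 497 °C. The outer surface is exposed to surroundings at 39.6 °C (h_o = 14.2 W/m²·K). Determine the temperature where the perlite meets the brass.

Series thermal resistances, inner to outer:
  R'_cast iron = ln(0.0590/0.0542)/(2πk) = 0.08486/(2π·54.3) = 2.487×10^-4 m·K/W
  R'_perlite = ln(0.130/0.0590)/(2πk) = 0.7900/(2π·0.0627) = 2.005 m·K/W
  R'_brass = ln(0.137/0.130)/(2πk) = 0.05245/(2π·120) = 6.956×10^-5 m·K/W
  R'_stainless steel = ln(0.150/0.137)/(2πk) = 0.09065/(2π·14.7) = 9.815×10^-4 m·K/W
  R'_conv,out = 1/(2πr h) = 1/(2π·0.150·14.2) = 0.07472 m·K/W
ΣR = 2.487×10^-4 + 2.005 + 6.956×10^-5 + 9.815×10^-4 + 0.07472 = 2.081 m·K/W
Q' = ΔT/ΣR = (497 °C − 39.6 °C)/2.081 = 219.8 W/m
From the inner boundary to the perlite/brass interface, ΣR_partial = 2.005 m·K/W.
T_interface = T_in − Q'·ΣR_partial = 497 °C − (219.8)(2.005) = 56.3 °C

T = 56.3 °C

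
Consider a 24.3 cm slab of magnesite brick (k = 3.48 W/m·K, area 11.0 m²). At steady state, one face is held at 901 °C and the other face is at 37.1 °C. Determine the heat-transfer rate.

Q = 136 kW

Q = kA·ΔT/L = 3.48 × 11.0 × |901 °C − 37.1 °C| / 0.243 = 1.36×10^5 W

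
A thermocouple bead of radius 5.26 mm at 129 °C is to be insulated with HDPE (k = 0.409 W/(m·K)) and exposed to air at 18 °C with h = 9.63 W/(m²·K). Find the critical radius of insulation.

r_cr = 8.49 cm

For a sphere, r_cr = 2k_ins/h = 2·0.409/9.63 = 0.0849 m = 8.49 cm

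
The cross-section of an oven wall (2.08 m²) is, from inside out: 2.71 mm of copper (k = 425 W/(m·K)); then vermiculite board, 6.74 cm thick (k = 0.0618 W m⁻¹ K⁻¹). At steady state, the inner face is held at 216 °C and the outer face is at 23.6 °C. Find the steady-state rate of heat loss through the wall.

Treat each layer as a resistance in series:
  R_copper = L/(kA) = 0.00271/(425·2.08) = 3.066×10^-6 K/W
  R_vermiculite board = L/(kA) = 0.0674/(0.0618·2.08) = 0.5243 K/W
ΣR = 3.066×10^-6 + 0.5243 = 0.5243 K/W
Q = ΔT/ΣR = (216 °C − 23.6 °C)/0.5243 = 367 W

Q = 367 W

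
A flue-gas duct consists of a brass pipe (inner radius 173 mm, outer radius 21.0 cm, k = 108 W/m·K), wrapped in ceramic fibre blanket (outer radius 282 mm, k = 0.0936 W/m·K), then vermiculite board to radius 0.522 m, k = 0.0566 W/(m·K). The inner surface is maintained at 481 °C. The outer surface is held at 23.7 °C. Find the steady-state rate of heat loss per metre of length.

Q' = 205 W/m

Resistance network (inner→outer):
  R'_brass = ln(0.210/0.173)/(2πk) = 0.1938/(2π·108) = 2.856×10^-4 m·K/W
  R'_ceramic fibre blanket = ln(0.282/0.210)/(2πk) = 0.2948/(2π·0.0936) = 0.5013 m·K/W
  R'_vermiculite board = ln(0.522/0.282)/(2πk) = 0.6158/(2π·0.0566) = 1.731 m·K/W
ΣR = 2.856×10^-4 + 0.5013 + 1.731 = 2.233 m·K/W
Q' = ΔT/ΣR = (481 °C − 23.7 °C)/2.233 = 205 W/m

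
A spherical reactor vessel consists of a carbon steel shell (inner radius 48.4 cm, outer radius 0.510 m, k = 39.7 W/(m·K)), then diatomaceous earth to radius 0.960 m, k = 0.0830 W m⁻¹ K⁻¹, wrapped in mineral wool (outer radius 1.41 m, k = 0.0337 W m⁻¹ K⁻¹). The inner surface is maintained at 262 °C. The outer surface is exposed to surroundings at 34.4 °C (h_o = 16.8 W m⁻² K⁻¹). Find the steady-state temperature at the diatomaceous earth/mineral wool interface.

Treat each layer as a resistance in series:
  R_carbon steel = (1/0.484 − 1/0.510)/(4πk) = 0.1053/(4π·39.7) = 2.111×10^-4 K/W
  R_diatomaceous earth = (1/0.510 − 1/0.960)/(4πk) = 0.9191/(4π·0.0830) = 0.8812 K/W
  R_mineral wool = (1/0.960 − 1/1.41)/(4πk) = 0.3324/(4π·0.0337) = 0.7850 K/W
  R_conv,out = 1/(4πr²h) = 1/(4π·1.41²·16.8) = 0.002383 K/W
ΣR = 2.111×10^-4 + 0.8812 + 0.7850 + 0.002383 = 1.669 K/W
Q = ΔT/ΣR = (262 °C − 34.4 °C)/1.669 = 136.4 W
From the inner boundary to the diatomaceous earth/mineral wool interface, ΣR_partial = 0.8814 K/W.
T_interface = T_in − Q·ΣR_partial = 262 °C − (136.4)(0.8814) = 142 °C

T = 142 °C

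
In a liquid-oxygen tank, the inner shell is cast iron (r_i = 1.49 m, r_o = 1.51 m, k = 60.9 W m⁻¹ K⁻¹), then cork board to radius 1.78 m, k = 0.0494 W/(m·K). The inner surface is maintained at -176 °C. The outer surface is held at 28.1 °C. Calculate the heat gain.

Q = 1260 W

Series thermal resistances, inner to outer:
  R_cast iron = (1/1.49 − 1/1.51)/(4πk) = 0.008889/(4π·60.9) = 1.162×10^-5 K/W
  R_cork board = (1/1.51 − 1/1.78)/(4πk) = 0.1005/(4π·0.0494) = 0.1618 K/W
ΣR = 1.162×10^-5 + 0.1618 = 0.1618 K/W
Q = ΔT/ΣR = (-176 °C − 28.1 °C)/0.1618 = -1260 W
(Negative Q ⇒ heat flows inward; heat gain = 1260 W.)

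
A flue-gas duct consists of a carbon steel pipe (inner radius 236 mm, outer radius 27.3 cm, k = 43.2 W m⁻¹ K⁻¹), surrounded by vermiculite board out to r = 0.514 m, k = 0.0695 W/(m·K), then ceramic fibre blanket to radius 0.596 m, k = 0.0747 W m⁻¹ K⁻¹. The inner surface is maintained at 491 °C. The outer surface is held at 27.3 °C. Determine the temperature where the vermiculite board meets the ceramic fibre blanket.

Treat each layer as a resistance in series:
  R'_carbon steel = ln(0.273/0.236)/(2πk) = 0.1456/(2π·43.2) = 5.366×10^-4 m·K/W
  R'_vermiculite board = ln(0.514/0.273)/(2πk) = 0.6328/(2π·0.0695) = 1.449 m·K/W
  R'_ceramic fibre blanket = ln(0.596/0.514)/(2πk) = 0.1480/(2π·0.0747) = 0.3154 m·K/W
ΣR = 5.366×10^-4 + 1.449 + 0.3154 = 1.765 m·K/W
Q' = ΔT/ΣR = (491 °C − 27.3 °C)/1.765 = 262.7 W/m
From the inner boundary to the vermiculite board/ceramic fibre blanket interface, ΣR_partial = 1.450 m·K/W.
T_interface = T_in − Q'·ΣR_partial = 491 °C − (262.7)(1.450) = 110 °C

T = 110 °C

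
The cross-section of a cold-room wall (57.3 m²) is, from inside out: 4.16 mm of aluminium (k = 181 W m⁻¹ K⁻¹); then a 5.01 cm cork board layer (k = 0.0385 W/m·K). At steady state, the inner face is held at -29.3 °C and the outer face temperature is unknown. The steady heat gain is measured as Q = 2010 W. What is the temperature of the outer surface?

T_out = 16.3 °C

Series resistances:
  R_aluminium = L/(kA) = 0.00416/(181·57.3) = 4.011×10^-7 K/W
  R_cork board = L/(kA) = 0.0501/(0.0385·57.3) = 0.02271 K/W
ΣR = 0.02271 K/W
ΔT = Q·ΣR = 2010 × 0.02271 = 45.65 K
Heat flows inward, so T_out = T_in + ΔT = -29.3 + 45.65 = 16.3 °C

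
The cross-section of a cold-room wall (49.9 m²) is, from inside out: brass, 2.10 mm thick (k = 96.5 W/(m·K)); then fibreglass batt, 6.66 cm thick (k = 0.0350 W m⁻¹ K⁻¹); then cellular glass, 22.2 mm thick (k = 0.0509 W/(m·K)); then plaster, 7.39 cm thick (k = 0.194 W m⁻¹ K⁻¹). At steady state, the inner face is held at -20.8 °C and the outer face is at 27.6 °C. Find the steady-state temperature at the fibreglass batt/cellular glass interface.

Treat each layer as a resistance in series:
  R_brass = L/(kA) = 0.00210/(96.5·49.9) = 4.361×10^-7 K/W
  R_fibreglass batt = L/(kA) = 0.0666/(0.0350·49.9) = 0.03813 K/W
  R_cellular glass = L/(kA) = 0.0222/(0.0509·49.9) = 0.008740 K/W
  R_plaster = L/(kA) = 0.0739/(0.194·49.9) = 0.007634 K/W
ΣR = 4.361×10^-7 + 0.03813 + 0.008740 + 0.007634 = 0.05450 K/W
Q = ΔT/ΣR = (-20.8 °C − 27.6 °C)/0.05450 = -888.1 W
From the inner boundary to the fibreglass batt/cellular glass interface, ΣR_partial = 0.03813 K/W.
T_interface = T_in − Q·ΣR_partial = -20.8 °C − (-888.1)(0.03813) = 13.1 °C

T = 13.1 °C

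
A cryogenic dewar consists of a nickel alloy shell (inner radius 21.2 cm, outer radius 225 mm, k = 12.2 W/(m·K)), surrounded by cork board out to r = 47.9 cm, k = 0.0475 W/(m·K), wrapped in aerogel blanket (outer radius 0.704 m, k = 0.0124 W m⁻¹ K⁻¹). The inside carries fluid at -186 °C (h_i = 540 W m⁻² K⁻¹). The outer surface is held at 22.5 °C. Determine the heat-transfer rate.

Q = 25.3 W

Treat each layer as a resistance in series:
  R_conv,in = 1/(4πr²h) = 1/(4π·0.212²·540) = 0.003279 K/W
  R_nickel alloy = (1/0.212 − 1/0.225)/(4πk) = 0.2725/(4π·12.2) = 0.001778 K/W
  R_cork board = (1/0.225 − 1/0.479)/(4πk) = 2.357/(4π·0.0475) = 3.948 K/W
  R_aerogel blanket = (1/0.479 − 1/0.704)/(4πk) = 0.6672/(4π·0.0124) = 4.282 K/W
ΣR = 0.003279 + 0.001778 + 3.948 + 4.282 = 8.235 K/W
Q = ΔT/ΣR = (-186 °C − 22.5 °C)/8.235 = -25.3 W
(Negative Q ⇒ heat flows inward; heat gain = 25.3 W.)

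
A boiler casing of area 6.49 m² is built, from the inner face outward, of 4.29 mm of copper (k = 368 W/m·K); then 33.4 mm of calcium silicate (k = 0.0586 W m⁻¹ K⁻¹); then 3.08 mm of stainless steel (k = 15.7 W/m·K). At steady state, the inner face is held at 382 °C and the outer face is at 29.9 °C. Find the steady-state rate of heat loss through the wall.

Series thermal resistances, inner to outer:
  R_copper = L/(kA) = 0.00429/(368·6.49) = 1.796×10^-6 K/W
  R_calcium silicate = L/(kA) = 0.0334/(0.0586·6.49) = 0.08782 K/W
  R_stainless steel = L/(kA) = 0.00308/(15.7·6.49) = 3.023×10^-5 K/W
ΣR = 1.796×10^-6 + 0.08782 + 3.023×10^-5 = 0.08785 K/W
Q = ΔT/ΣR = (382 °C − 29.9 °C)/0.08785 = 4010 W

Q = 4010 W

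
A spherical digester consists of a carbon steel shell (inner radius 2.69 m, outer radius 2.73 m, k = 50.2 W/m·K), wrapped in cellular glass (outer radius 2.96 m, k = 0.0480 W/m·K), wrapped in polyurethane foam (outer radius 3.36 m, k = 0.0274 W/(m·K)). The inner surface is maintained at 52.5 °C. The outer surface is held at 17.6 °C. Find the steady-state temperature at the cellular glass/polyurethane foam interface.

Treat each layer as a resistance in series:
  R_carbon steel = (1/2.69 − 1/2.73)/(4πk) = 0.005447/(4π·50.2) = 8.634×10^-6 K/W
  R_cellular glass = (1/2.73 − 1/2.96)/(4πk) = 0.02846/(4π·0.0480) = 0.04719 K/W
  R_polyurethane foam = (1/2.96 − 1/3.36)/(4πk) = 0.04022/(4π·0.0274) = 0.1168 K/W
ΣR = 8.634×10^-6 + 0.04719 + 0.1168 = 0.1640 K/W
Q = ΔT/ΣR = (52.5 °C − 17.6 °C)/0.1640 = 212.8 W
From the inner boundary to the cellular glass/polyurethane foam interface, ΣR_partial = 0.04720 K/W.
T_interface = T_in − Q·ΣR_partial = 52.5 °C − (212.8)(0.04720) = 42.5 °C

T = 42.5 °C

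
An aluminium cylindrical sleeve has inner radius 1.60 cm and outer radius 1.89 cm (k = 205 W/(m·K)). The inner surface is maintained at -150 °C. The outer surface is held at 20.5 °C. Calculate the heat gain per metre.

Q' = 1320 kW/m

Q' = 2πk·ΔT/ln(r₂/r₁) = 2π × 205 × 170.5 / ln(0.0189/0.0160) = 1.32×10^6 W/m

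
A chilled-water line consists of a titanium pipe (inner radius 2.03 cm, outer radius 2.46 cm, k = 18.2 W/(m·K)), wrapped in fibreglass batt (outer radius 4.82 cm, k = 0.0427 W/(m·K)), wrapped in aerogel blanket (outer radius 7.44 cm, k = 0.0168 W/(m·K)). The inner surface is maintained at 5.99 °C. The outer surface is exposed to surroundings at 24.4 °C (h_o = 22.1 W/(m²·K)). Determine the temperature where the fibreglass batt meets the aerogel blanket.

Series thermal resistances, inner to outer:
  R'_titanium = ln(0.0246/0.0203)/(2πk) = 0.1921/(2π·18.2) = 0.001680 m·K/W
  R'_fibreglass batt = ln(0.0482/0.0246)/(2πk) = 0.6726/(2π·0.0427) = 2.507 m·K/W
  R'_aerogel blanket = ln(0.0744/0.0482)/(2πk) = 0.4341/(2π·0.0168) = 4.112 m·K/W
  R'_conv,out = 1/(2πr h) = 1/(2π·0.0744·22.1) = 0.09680 m·K/W
ΣR = 0.001680 + 2.507 + 4.112 + 0.09680 = 6.717 m·K/W
Q' = ΔT/ΣR = (5.99 °C − 24.4 °C)/6.717 = -2.741 W/m
From the inner boundary to the fibreglass batt/aerogel blanket interface, ΣR_partial = 2.509 m·K/W.
T_interface = T_in − Q'·ΣR_partial = 5.99 °C − (-2.741)(2.509) = 12.9 °C

T = 12.9 °C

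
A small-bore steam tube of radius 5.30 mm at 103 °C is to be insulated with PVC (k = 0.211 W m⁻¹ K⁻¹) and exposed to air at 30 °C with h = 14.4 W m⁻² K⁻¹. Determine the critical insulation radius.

r_cr = 1.47 cm

For a cylinder, r_cr = k_ins/h = 0.211/14.4 = 0.0147 m = 1.47 cm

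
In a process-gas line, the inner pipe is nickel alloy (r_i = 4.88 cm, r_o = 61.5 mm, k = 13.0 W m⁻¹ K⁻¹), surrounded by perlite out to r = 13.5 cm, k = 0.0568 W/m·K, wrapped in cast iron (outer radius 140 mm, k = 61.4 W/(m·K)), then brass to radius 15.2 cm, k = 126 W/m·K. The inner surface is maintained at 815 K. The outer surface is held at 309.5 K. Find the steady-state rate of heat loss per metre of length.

Resistance network (inner→outer):
  R'_nickel alloy = ln(0.0615/0.0488)/(2πk) = 0.2313/(2π·13.0) = 0.002832 m·K/W
  R'_perlite = ln(0.135/0.0615)/(2πk) = 0.7862/(2π·0.0568) = 2.203 m·K/W
  R'_cast iron = ln(0.140/0.135)/(2πk) = 0.03637/(2π·61.4) = 9.427×10^-5 m·K/W
  R'_brass = ln(0.152/0.140)/(2πk) = 0.08224/(2π·126) = 1.039×10^-4 m·K/W
ΣR = 0.002832 + 2.203 + 9.427×10^-5 + 1.039×10^-4 = 2.206 m·K/W
Q' = ΔT/ΣR = (815 K − 309.5 K)/2.206 = 229 W/m

Q' = 229 W/m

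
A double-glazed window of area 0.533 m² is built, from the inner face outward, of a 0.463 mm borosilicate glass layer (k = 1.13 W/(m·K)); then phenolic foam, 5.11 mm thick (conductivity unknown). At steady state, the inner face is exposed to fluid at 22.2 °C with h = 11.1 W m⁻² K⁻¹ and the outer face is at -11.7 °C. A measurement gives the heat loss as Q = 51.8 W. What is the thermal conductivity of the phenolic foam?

k = 0.0198 W/m·K

ΣR = ΔT/Q = |22.2 − -11.7|/51.8 = 0.6544 K/W
Known resistances:
  R_conv,in = 1/(hA) = 1/(11.1·0.533) = 0.1690 K/W
  R_borosilicate glass = L/(kA) = 4.63×10^-4/(1.13·0.533) = 7.687×10^-4 K/W
R_phenolic foam = ΣR − ΣR_known = 0.6544 − 0.1698 = 0.4846 K/W
L/(kA) = 0.4846 ⇒ k = 0.00511/(0.4846·0.533) = 0.0198 W/m·K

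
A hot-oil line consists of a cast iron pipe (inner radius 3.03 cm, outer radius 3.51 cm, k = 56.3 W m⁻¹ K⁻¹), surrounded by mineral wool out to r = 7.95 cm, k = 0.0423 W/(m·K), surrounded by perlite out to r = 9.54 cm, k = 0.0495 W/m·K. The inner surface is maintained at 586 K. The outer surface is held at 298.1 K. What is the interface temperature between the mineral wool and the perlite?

T = 344.2 K

Treat each layer as a resistance in series:
  R'_cast iron = ln(0.0351/0.0303)/(2πk) = 0.1471/(2π·56.3) = 4.157×10^-4 m·K/W
  R'_mineral wool = ln(0.0795/0.0351)/(2πk) = 0.8176/(2π·0.0423) = 3.076 m·K/W
  R'_perlite = ln(0.0954/0.0795)/(2πk) = 0.1823/(2π·0.0495) = 0.5862 m·K/W
ΣR = 4.157×10^-4 + 3.076 + 0.5862 = 3.663 m·K/W
Q' = ΔT/ΣR = (586 K − 298.1 K)/3.663 = 78.60 W/m
From the inner boundary to the mineral wool/perlite interface, ΣR_partial = 3.076 m·K/W.
T_interface = T_in − Q'·ΣR_partial = 586 K − (78.60)(3.076) = 344.2 K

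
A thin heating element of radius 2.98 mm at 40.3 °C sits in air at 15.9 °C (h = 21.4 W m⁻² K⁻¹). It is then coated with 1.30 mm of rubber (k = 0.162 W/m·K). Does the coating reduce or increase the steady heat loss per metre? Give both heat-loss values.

increases: 9.78 → 11.7 W/m

Critical radius for a cylinder: r_cr = k/h = 0.00757 m = 0.757 cm.
Outer radius after coating: r₂ = 0.00298 + 0.00130 = 0.00428 m.
Since r₁ < r_cr and r₂ ≤ r_cr, the coating moves toward the maximum at r_cr — heat loss rises.
Bare: R = 1/(2πr₁h) = 2.496 m·K/W; Q = 24.4/2.496 = 9.78 W/m.
Coated: R = R_cond + R_conv = 2.093 m·K/W; Q = 24.4/2.093 = 11.7 W/m.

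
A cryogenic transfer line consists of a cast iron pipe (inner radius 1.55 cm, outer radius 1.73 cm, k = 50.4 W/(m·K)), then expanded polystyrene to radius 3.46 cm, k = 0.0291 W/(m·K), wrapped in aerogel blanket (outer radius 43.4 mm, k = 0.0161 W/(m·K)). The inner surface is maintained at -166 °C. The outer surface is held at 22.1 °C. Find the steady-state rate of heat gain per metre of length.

Series thermal resistances, inner to outer:
  R'_cast iron = ln(0.0173/0.0155)/(2πk) = 0.1099/(2π·50.4) = 3.469×10^-4 m·K/W
  R'_expanded polystyrene = ln(0.0346/0.0173)/(2πk) = 0.6931/(2π·0.0291) = 3.791 m·K/W
  R'_aerogel blanket = ln(0.0434/0.0346)/(2πk) = 0.2266/(2π·0.0161) = 2.240 m·K/W
ΣR = 3.469×10^-4 + 3.791 + 2.240 = 6.031 m·K/W
Q' = ΔT/ΣR = (-166 °C − 22.1 °C)/6.031 = -31.2 W/m
(Negative Q' ⇒ heat flows inward; heat gain = 31.2 W/m.)

Q' = 31.2 W/m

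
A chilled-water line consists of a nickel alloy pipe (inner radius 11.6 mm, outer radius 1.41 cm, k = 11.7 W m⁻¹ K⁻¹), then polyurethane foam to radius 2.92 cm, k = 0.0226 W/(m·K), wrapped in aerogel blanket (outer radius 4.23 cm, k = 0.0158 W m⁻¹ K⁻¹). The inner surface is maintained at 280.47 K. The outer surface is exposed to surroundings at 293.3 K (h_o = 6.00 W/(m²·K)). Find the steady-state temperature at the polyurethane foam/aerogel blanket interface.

T = 287.4 K

Series thermal resistances, inner to outer:
  R'_nickel alloy = ln(0.0141/0.0116)/(2πk) = 0.1952/(2π·11.7) = 0.002655 m·K/W
  R'_polyurethane foam = ln(0.0292/0.0141)/(2πk) = 0.7280/(2π·0.0226) = 5.127 m·K/W
  R'_aerogel blanket = ln(0.0423/0.0292)/(2πk) = 0.3706/(2π·0.0158) = 3.733 m·K/W
  R'_conv,out = 1/(2πr h) = 1/(2π·0.0423·6.00) = 0.6271 m·K/W
ΣR = 0.002655 + 5.127 + 3.733 + 0.6271 = 9.490 m·K/W
Q' = ΔT/ΣR = (280.47 K − 293.3 K)/9.490 = -1.352 W/m
From the inner boundary to the polyurethane foam/aerogel blanket interface, ΣR_partial = 5.130 m·K/W.
T_interface = T_in − Q'·ΣR_partial = 280.47 K − (-1.352)(5.130) = 287.4 K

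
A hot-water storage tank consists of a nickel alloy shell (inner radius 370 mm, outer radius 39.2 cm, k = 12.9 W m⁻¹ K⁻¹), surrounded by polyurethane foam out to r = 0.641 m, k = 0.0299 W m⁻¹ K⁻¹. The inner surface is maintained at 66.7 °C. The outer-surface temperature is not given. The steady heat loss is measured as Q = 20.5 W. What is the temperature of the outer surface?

T_out = 12.6 °C

Series resistances:
  R_nickel alloy = (1/0.370 − 1/0.392)/(4πk) = 0.1517/(4π·12.9) = 9.357×10^-4 K/W
  R_polyurethane foam = (1/0.392 − 1/0.641)/(4πk) = 0.9910/(4π·0.0299) = 2.637 K/W
ΣR = 2.638 K/W
ΔT = Q·ΣR = 20.5 × 2.638 = 54.08 K
Heat flows outward, so T_out = T_in − ΔT = 66.7 − 54.08 = 12.6 °C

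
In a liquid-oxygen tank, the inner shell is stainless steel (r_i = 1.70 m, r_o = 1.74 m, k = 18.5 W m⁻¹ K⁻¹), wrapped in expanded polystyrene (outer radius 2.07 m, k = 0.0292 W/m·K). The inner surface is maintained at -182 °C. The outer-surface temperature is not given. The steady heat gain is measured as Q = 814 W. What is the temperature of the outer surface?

T_out = 21.3 °C

Sum the resistances:
  R_stainless steel = (1/1.70 − 1/1.74)/(4πk) = 0.01352/(4π·18.5) = 5.817×10^-5 K/W
  R_expanded polystyrene = (1/1.74 − 1/2.07)/(4πk) = 0.09162/(4π·0.0292) = 0.2497 K/W
ΣR = 0.2497 K/W
ΔT = Q·ΣR = 814 × 0.2497 = 203.3 K
Heat flows inward, so T_out = T_in + ΔT = -182 + 203.3 = 21.3 °C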